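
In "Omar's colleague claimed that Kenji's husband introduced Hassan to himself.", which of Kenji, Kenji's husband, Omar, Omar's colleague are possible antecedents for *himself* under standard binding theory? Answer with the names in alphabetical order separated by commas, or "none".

*himself* is a reflexive; Principle A requires it to be bound within its binding domain — the clause headed by 'introduced'.
— Kenji: possessor inside the subject DP of the clause headed by 'introduced'; does not c-command the reflexive — cannot bind it (Principle A).
— Kenji's husband: subject of the clause headed by 'introduced'; c-commands the reflexive within its binding domain — allowed (Principle A).
— Omar: possessor inside the subject DP of the matrix clause; does not c-command the reflexive — cannot bind it (Principle A).
— Omar's colleague: subject of the matrix clause; c-commands the reflexive but lies outside its binding domain — cannot bind it (Principle A).

Kenji's husband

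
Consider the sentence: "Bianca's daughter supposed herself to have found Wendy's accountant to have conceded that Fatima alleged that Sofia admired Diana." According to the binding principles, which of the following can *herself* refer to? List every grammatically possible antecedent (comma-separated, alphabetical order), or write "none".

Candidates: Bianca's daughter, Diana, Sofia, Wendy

Bianca's daughter

*herself* is a reflexive; Principle A requires it to be bound within its binding domain — the matrix clause.
— Bianca's daughter: subject of the matrix clause; c-commands the reflexive within its binding domain — allowed (Principle A).
— Diana: object of the clause headed by 'admired'; does not c-command the reflexive — cannot bind it (Principle A).
— Sofia: subject of the clause headed by 'admired'; does not c-command the reflexive — cannot bind it (Principle A).
— Wendy: possessor inside the subject DP of the clause headed by 'conceded'; does not c-command the reflexive — cannot bind it (Principle A).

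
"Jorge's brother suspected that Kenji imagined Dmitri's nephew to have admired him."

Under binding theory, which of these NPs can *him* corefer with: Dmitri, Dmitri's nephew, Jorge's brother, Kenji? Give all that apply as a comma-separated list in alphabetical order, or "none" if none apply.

*him* is a pronoun; Principle B requires it to be free in its binding domain — the clause headed by 'admired'.
— Dmitri: possessor inside the subject DP of the clause headed by 'admired'; does not c-command the pronoun — Principle B does not apply; allowed.
— Dmitri's nephew: subject of the clause headed by 'admired'; c-commands the pronoun within its binding domain — blocked (Principle B).
— Jorge's brother: subject of the matrix clause; c-commands the pronoun but lies outside its binding domain — allowed.
— Kenji: subject of the clause headed by 'imagined'; c-commands the pronoun but lies outside its binding domain — allowed.

Dmitri, Jorge's brother, Kenji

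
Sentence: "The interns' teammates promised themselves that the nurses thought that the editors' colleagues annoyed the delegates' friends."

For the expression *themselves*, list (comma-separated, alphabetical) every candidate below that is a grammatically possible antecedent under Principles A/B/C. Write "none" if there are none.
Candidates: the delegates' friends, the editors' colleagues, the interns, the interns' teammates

the interns' teammates

*themselves* is a reflexive; Principle A requires it to be bound within its binding domain — the matrix clause.
— the delegates' friends: object of the clause headed by 'annoyed'; does not c-command the reflexive — cannot bind it (Principle A).
— the editors' colleagues: subject of the clause headed by 'annoyed'; does not c-command the reflexive — cannot bind it (Principle A).
— the interns: possessor inside the subject DP of the matrix clause; does not c-command the reflexive — cannot bind it (Principle A).
— the interns' teammates: subject of the matrix clause; c-commands the reflexive within its binding domain — allowed (Principle A).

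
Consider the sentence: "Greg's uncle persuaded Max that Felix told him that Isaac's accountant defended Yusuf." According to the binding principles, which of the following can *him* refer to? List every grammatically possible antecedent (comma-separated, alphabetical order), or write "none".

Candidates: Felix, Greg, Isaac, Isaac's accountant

Greg

*him* is a pronoun; Principle B requires it to be free in its binding domain — the clause headed by 'told'.
— Felix: subject of the clause headed by 'told'; c-commands the pronoun within its binding domain — blocked (Principle B).
— Greg: possessor inside the subject DP of the matrix clause; does not c-command the pronoun — Principle B does not apply; allowed.
— Isaac: possessor inside the subject DP of the clause headed by 'defended'; is c-commanded by the pronoun; coreference would bind this R-expression — blocked (Principle C).
— Isaac's accountant: subject of the clause headed by 'defended'; is c-commanded by the pronoun; coreference would bind this R-expression — blocked (Principle C).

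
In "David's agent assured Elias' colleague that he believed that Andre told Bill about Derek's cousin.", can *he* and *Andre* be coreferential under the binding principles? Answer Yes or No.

*Andre* is an R-expression; Principle C requires it to be free (not bound by any c-commanding expression).
— he: subject of the clause headed by 'believed'; the pronoun c-commands the R-expression — coreference blocked (Principle C).

No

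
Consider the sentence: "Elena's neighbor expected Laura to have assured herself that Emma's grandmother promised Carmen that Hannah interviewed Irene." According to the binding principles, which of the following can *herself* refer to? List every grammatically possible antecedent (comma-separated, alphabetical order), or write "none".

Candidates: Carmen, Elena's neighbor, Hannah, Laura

Laura

*herself* is a reflexive; Principle A requires it to be bound within its binding domain — the clause headed by 'assured'.
— Carmen: object of the clause headed by 'promised'; does not c-command the reflexive — cannot bind it (Principle A).
— Elena's neighbor: subject of the matrix clause; c-commands the reflexive but lies outside its binding domain — cannot bind it (Principle A).
— Hannah: subject of the clause headed by 'interviewed'; does not c-command the reflexive — cannot bind it (Principle A).
— Laura: subject of the clause headed by 'assured'; c-commands the reflexive within its binding domain — allowed (Principle A).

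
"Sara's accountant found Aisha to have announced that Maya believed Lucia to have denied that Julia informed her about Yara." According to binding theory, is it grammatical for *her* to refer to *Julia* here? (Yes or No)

No

*Julia* is an R-expression; Principle C requires it to be free (not bound by any c-commanding expression).
— her: object of the clause headed by 'informed'; the R-expression locally c-commands the pronoun — coreference blocked (Principle B on the pronoun).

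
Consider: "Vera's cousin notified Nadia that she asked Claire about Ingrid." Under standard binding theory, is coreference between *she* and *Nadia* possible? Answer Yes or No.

Yes

*Nadia* is an R-expression; Principle C requires it to be free (not bound by any c-commanding expression).
— she: subject of the clause headed by 'asked'; the pronoun does not c-command the R-expression — coreference allowed.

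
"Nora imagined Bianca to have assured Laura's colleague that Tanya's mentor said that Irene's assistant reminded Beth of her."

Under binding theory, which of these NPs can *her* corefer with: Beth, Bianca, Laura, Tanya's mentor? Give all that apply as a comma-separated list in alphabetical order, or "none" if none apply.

*her* is a pronoun; Principle B requires it to be free in its binding domain — the clause headed by 'reminded'.
— Beth: object of the clause headed by 'reminded'; c-commands the pronoun within its binding domain — blocked (Principle B).
— Bianca: subject of the clause headed by 'assured'; c-commands the pronoun but lies outside its binding domain — allowed.
— Laura: possessor inside the object DP of the clause headed by 'assured'; does not c-command the pronoun — Principle B does not apply; allowed.
— Tanya's mentor: subject of the clause headed by 'said'; c-commands the pronoun but lies outside its binding domain — allowed.

Bianca, Laura, Tanya's mentor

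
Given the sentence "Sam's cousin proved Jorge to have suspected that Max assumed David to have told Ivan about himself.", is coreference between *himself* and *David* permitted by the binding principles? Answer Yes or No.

*himself* is a reflexive; Principle A requires it to be bound within its binding domain — the clause headed by 'told'.
— David: subject of the clause headed by 'told'; c-commands the reflexive within its binding domain — allowed (Principle A).

Yes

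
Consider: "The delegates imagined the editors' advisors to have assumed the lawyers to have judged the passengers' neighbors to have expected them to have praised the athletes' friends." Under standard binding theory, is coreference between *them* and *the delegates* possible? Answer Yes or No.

*the delegates* is an R-expression; Principle C requires it to be free (not bound by any c-commanding expression).
— them: subject of the clause headed by 'praised'; the pronoun does not c-command the R-expression — coreference allowed.

Yes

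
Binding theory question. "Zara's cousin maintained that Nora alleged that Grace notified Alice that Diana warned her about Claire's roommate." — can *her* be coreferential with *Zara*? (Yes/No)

*her* is a pronoun; Principle B requires it to be free in its binding domain — the clause headed by 'warned'.
— Zara: possessor inside the subject DP of the matrix clause; does not c-command the pronoun — Principle B does not apply; allowed.

Yes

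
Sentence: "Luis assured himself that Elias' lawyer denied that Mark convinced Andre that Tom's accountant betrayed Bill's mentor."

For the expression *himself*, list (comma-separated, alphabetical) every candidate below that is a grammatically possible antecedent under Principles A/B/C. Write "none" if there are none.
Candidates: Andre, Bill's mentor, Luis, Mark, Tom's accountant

*himself* is a reflexive; Principle A requires it to be bound within its binding domain — the matrix clause.
— Andre: object of the clause headed by 'convinced'; does not c-command the reflexive — cannot bind it (Principle A).
— Bill's mentor: object of the clause headed by 'betrayed'; does not c-command the reflexive — cannot bind it (Principle A).
— Luis: subject of the matrix clause; c-commands the reflexive within its binding domain — allowed (Principle A).
— Mark: subject of the clause headed by 'convinced'; does not c-command the reflexive — cannot bind it (Principle A).
— Tom's accountant: subject of the clause headed by 'betrayed'; does not c-command the reflexive — cannot bind it (Principle A).

Luis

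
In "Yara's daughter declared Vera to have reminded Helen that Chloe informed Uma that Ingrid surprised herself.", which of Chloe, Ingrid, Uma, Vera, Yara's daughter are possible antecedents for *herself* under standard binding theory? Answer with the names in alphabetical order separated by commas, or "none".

Ingrid

*herself* is a reflexive; Principle A requires it to be bound within its binding domain — the clause headed by 'surprised'.
— Chloe: subject of the clause headed by 'informed'; c-commands the reflexive but lies outside its binding domain — cannot bind it (Principle A).
— Ingrid: subject of the clause headed by 'surprised'; c-commands the reflexive within its binding domain — allowed (Principle A).
— Uma: object of the clause headed by 'informed'; c-commands the reflexive but lies outside its binding domain — cannot bind it (Principle A).
— Vera: subject of the clause headed by 'reminded'; c-commands the reflexive but lies outside its binding domain — cannot bind it (Principle A).
— Yara's daughter: subject of the matrix clause; c-commands the reflexive but lies outside its binding domain — cannot bind it (Principle A).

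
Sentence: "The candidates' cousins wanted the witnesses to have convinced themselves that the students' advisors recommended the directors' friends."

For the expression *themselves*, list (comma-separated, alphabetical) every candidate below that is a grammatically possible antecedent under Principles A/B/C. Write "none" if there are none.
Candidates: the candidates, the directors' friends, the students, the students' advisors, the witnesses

*themselves* is a reflexive; Principle A requires it to be bound within its binding domain — the clause headed by 'convinced'.
— the candidates: possessor inside the subject DP of the matrix clause; does not c-command the reflexive — cannot bind it (Principle A).
— the directors' friends: object of the clause headed by 'recommended'; does not c-command the reflexive — cannot bind it (Principle A).
— the students: possessor inside the subject DP of the clause headed by 'recommended'; does not c-command the reflexive — cannot bind it (Principle A).
— the students' advisors: subject of the clause headed by 'recommended'; does not c-command the reflexive — cannot bind it (Principle A).
— the witnesses: subject of the clause headed by 'convinced'; c-commands the reflexive within its binding domain — allowed (Principle A).

the witnesses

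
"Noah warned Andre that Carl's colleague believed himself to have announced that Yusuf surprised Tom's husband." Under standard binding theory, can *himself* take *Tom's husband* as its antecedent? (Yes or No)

No

*himself* is a reflexive; Principle A requires it to be bound within its binding domain — the clause headed by 'believed'.
— Tom's husband: object of the clause headed by 'surprised'; does not c-command the reflexive — cannot bind it (Principle A).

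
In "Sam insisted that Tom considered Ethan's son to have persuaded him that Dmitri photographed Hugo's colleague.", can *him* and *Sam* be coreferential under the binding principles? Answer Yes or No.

*Sam* is an R-expression; Principle C requires it to be free (not bound by any c-commanding expression).
— him: object of the clause headed by 'persuaded'; the pronoun does not c-command the R-expression — coreference allowed.

Yes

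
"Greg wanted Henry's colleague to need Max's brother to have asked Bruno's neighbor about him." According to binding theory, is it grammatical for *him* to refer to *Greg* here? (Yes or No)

*Greg* is an R-expression; Principle C requires it to be free (not bound by any c-commanding expression).
— him: second object of the clause headed by 'asked'; the pronoun does not c-command the R-expression — coreference allowed.

Yes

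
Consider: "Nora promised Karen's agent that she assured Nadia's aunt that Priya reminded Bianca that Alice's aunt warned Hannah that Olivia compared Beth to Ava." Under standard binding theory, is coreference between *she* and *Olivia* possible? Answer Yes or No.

*Olivia* is an R-expression; Principle C requires it to be free (not bound by any c-commanding expression).
— she: subject of the clause headed by 'assured'; the pronoun c-commands the R-expression — coreference blocked (Principle C).

No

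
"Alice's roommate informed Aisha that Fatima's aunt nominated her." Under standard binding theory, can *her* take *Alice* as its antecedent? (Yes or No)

*her* is a pronoun; Principle B requires it to be free in its binding domain — the clause headed by 'nominated'.
— Alice: possessor inside the subject DP of the matrix clause; does not c-command the pronoun — Principle B does not apply; allowed.

Yes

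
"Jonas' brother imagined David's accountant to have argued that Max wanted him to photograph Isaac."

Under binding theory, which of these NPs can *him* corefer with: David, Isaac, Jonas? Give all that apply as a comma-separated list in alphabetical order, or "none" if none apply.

David, Jonas

*him* is a pronoun; Principle B requires it to be free in its binding domain — the clause headed by 'wanted'.
— David: possessor inside the subject DP of the clause headed by 'argued'; does not c-command the pronoun — Principle B does not apply; allowed.
— Isaac: object of the clause headed by 'photograph'; is c-commanded by the pronoun; coreference would bind this R-expression — blocked (Principle C).
— Jonas: possessor inside the subject DP of the matrix clause; does not c-command the pronoun — Principle B does not apply; allowed.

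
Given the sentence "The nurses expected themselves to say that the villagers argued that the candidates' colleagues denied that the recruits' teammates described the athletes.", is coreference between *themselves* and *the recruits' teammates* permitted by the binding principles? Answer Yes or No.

*themselves* is a reflexive; Principle A requires it to be bound within its binding domain — the matrix clause.
— the recruits' teammates: subject of the clause headed by 'described'; does not c-command the reflexive — cannot bind it (Principle A).

No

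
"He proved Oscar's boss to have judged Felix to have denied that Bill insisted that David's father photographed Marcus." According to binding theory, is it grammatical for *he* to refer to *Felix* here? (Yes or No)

No

*Felix* is an R-expression; Principle C requires it to be free (not bound by any c-commanding expression).
— he: subject of the matrix clause; the pronoun c-commands the R-expression — coreference blocked (Principle C).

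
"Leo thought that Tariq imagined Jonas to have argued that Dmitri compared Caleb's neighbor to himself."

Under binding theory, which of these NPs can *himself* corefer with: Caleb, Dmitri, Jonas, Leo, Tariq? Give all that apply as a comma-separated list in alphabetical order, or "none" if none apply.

Dmitri

*himself* is a reflexive; Principle A requires it to be bound within its binding domain — the clause headed by 'compared'.
— Caleb: possessor inside the object DP of the clause headed by 'compared'; does not c-command the reflexive — cannot bind it (Principle A).
— Dmitri: subject of the clause headed by 'compared'; c-commands the reflexive within its binding domain — allowed (Principle A).
— Jonas: subject of the clause headed by 'argued'; c-commands the reflexive but lies outside its binding domain — cannot bind it (Principle A).
— Leo: subject of the matrix clause; c-commands the reflexive but lies outside its binding domain — cannot bind it (Principle A).
— Tariq: subject of the clause headed by 'imagined'; c-commands the reflexive but lies outside its binding domain — cannot bind it (Principle A).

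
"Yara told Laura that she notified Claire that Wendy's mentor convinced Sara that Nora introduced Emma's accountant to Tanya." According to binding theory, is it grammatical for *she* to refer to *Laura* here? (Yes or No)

Yes

*Laura* is an R-expression; Principle C requires it to be free (not bound by any c-commanding expression).
— she: subject of the clause headed by 'notified'; the pronoun does not c-command the R-expression — coreference allowed.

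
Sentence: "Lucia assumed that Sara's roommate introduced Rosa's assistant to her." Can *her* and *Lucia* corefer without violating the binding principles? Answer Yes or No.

Yes

*Lucia* is an R-expression; Principle C requires it to be free (not bound by any c-commanding expression).
— her: second object of the clause headed by 'introduced'; the pronoun does not c-command the R-expression — coreference allowed.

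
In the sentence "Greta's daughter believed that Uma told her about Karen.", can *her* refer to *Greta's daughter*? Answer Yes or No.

*her* is a pronoun; Principle B requires it to be free in its binding domain — the clause headed by 'told'.
— Greta's daughter: subject of the matrix clause; c-commands the pronoun but lies outside its binding domain — allowed.

Yes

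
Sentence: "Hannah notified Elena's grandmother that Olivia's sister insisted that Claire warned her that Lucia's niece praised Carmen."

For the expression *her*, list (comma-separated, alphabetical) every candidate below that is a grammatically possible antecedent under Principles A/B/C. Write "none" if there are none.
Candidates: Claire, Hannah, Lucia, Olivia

Hannah, Olivia

*her* is a pronoun; Principle B requires it to be free in its binding domain — the clause headed by 'warned'.
— Claire: subject of the clause headed by 'warned'; c-commands the pronoun within its binding domain — blocked (Principle B).
— Hannah: subject of the matrix clause; c-commands the pronoun but lies outside its binding domain — allowed.
— Lucia: possessor inside the subject DP of the clause headed by 'praised'; is c-commanded by the pronoun; coreference would bind this R-expression — blocked (Principle C).
— Olivia: possessor inside the subject DP of the clause headed by 'insisted'; does not c-command the pronoun — Principle B does not apply; allowed.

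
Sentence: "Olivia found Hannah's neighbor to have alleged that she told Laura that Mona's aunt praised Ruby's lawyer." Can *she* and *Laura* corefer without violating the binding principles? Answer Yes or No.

*Laura* is an R-expression; Principle C requires it to be free (not bound by any c-commanding expression).
— she: subject of the clause headed by 'told'; the pronoun c-commands the R-expression — coreference blocked (Principle C).

No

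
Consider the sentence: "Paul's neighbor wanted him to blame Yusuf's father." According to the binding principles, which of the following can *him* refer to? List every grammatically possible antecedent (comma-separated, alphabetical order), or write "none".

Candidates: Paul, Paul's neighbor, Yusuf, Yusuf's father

*him* is a pronoun; Principle B requires it to be free in its binding domain — the matrix clause.
— Paul: possessor inside the subject DP of the matrix clause; does not c-command the pronoun — Principle B does not apply; allowed.
— Paul's neighbor: subject of the matrix clause; c-commands the pronoun within its binding domain — blocked (Principle B).
— Yusuf: possessor inside the object DP of the clause headed by 'blame'; is c-commanded by the pronoun; coreference would bind this R-expression — blocked (Principle C).
— Yusuf's father: object of the clause headed by 'blame'; is c-commanded by the pronoun; coreference would bind this R-expression — blocked (Principle C).

Paul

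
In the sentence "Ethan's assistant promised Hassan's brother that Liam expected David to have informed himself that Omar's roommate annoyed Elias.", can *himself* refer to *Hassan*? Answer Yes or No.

No

*himself* is a reflexive; Principle A requires it to be bound within its binding domain — the clause headed by 'informed'.
— Hassan: possessor inside the object DP of the matrix clause; does not c-command the reflexive — cannot bind it (Principle A).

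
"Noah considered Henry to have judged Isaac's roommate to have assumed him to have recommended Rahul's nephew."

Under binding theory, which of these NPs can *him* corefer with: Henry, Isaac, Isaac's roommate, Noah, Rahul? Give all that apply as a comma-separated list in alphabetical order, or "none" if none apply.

Henry, Isaac, Noah

*him* is a pronoun; Principle B requires it to be free in its binding domain — the clause headed by 'assumed'.
— Henry: subject of the clause headed by 'judged'; c-commands the pronoun but lies outside its binding domain — allowed.
— Isaac: possessor inside the subject DP of the clause headed by 'assumed'; does not c-command the pronoun — Principle B does not apply; allowed.
— Isaac's roommate: subject of the clause headed by 'assumed'; c-commands the pronoun within its binding domain — blocked (Principle B).
— Noah: subject of the matrix clause; c-commands the pronoun but lies outside its binding domain — allowed.
— Rahul: possessor inside the object DP of the clause headed by 'recommended'; is c-commanded by the pronoun; coreference would bind this R-expression — blocked (Principle C).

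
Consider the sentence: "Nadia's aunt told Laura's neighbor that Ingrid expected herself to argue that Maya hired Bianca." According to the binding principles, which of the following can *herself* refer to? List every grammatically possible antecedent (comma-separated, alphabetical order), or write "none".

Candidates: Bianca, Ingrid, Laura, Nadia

*herself* is a reflexive; Principle A requires it to be bound within its binding domain — the clause headed by 'expected'.
— Bianca: object of the clause headed by 'hired'; does not c-command the reflexive — cannot bind it (Principle A).
— Ingrid: subject of the clause headed by 'expected'; c-commands the reflexive within its binding domain — allowed (Principle A).
— Laura: possessor inside the object DP of the matrix clause; does not c-command the reflexive — cannot bind it (Principle A).
— Nadia: possessor inside the subject DP of the matrix clause; does not c-command the reflexive — cannot bind it (Principle A).

Ingrid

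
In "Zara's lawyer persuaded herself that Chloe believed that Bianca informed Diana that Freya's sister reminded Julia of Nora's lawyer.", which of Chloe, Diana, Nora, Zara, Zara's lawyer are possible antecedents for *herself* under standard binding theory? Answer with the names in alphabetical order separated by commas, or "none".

Zara's lawyer

*herself* is a reflexive; Principle A requires it to be bound within its binding domain — the matrix clause.
— Chloe: subject of the clause headed by 'believed'; does not c-command the reflexive — cannot bind it (Principle A).
— Diana: object of the clause headed by 'informed'; does not c-command the reflexive — cannot bind it (Principle A).
— Nora: possessor inside the second object DP of the clause headed by 'reminded'; does not c-command the reflexive — cannot bind it (Principle A).
— Zara: possessor inside the subject DP of the matrix clause; does not c-command the reflexive — cannot bind it (Principle A).
— Zara's lawyer: subject of the matrix clause; c-commands the reflexive within its binding domain — allowed (Principle A).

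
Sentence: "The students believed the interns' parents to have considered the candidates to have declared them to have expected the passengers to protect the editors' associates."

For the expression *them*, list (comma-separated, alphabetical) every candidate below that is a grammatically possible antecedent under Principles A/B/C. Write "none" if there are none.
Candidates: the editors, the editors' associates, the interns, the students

*them* is a pronoun; Principle B requires it to be free in its binding domain — the clause headed by 'declared'.
— the editors: possessor inside the object DP of the clause headed by 'protect'; is c-commanded by the pronoun; coreference would bind this R-expression — blocked (Principle C).
— the editors' associates: object of the clause headed by 'protect'; is c-commanded by the pronoun; coreference would bind this R-expression — blocked (Principle C).
— the interns: possessor inside the subject DP of the clause headed by 'considered'; does not c-command the pronoun — Principle B does not apply; allowed.
— the students: subject of the matrix clause; c-commands the pronoun but lies outside its binding domain — allowed.

the interns, the students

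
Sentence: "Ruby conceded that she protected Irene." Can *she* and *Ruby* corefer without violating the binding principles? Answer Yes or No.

Yes

*Ruby* is an R-expression; Principle C requires it to be free (not bound by any c-commanding expression).
— she: subject of the clause headed by 'protected'; the pronoun does not c-command the R-expression — coreference allowed.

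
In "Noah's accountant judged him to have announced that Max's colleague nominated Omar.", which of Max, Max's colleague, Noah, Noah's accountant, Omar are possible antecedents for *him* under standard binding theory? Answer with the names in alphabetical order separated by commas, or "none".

*him* is a pronoun; Principle B requires it to be free in its binding domain — the matrix clause.
— Max: possessor inside the subject DP of the clause headed by 'nominated'; is c-commanded by the pronoun; coreference would bind this R-expression — blocked (Principle C).
— Max's colleague: subject of the clause headed by 'nominated'; is c-commanded by the pronoun; coreference would bind this R-expression — blocked (Principle C).
— Noah: possessor inside the subject DP of the matrix clause; does not c-command the pronoun — Principle B does not apply; allowed.
— Noah's accountant: subject of the matrix clause; c-commands the pronoun within its binding domain — blocked (Principle B).
— Omar: object of the clause headed by 'nominated'; is c-commanded by the pronoun; coreference would bind this R-expression — blocked (Principle C).

Noah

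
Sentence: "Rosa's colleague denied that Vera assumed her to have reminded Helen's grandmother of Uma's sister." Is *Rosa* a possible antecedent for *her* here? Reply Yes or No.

Yes

*her* is a pronoun; Principle B requires it to be free in its binding domain — the clause headed by 'assumed'.
— Rosa: possessor inside the subject DP of the matrix clause; does not c-command the pronoun — Principle B does not apply; allowed.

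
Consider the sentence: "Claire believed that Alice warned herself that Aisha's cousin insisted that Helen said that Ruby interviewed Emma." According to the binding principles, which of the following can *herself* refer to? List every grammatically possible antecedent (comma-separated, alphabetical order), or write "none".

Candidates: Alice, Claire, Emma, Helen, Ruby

*herself* is a reflexive; Principle A requires it to be bound within its binding domain — the clause headed by 'warned'.
— Alice: subject of the clause headed by 'warned'; c-commands the reflexive within its binding domain — allowed (Principle A).
— Claire: subject of the matrix clause; c-commands the reflexive but lies outside its binding domain — cannot bind it (Principle A).
— Emma: object of the clause headed by 'interviewed'; does not c-command the reflexive — cannot bind it (Principle A).
— Helen: subject of the clause headed by 'said'; does not c-command the reflexive — cannot bind it (Principle A).
— Ruby: subject of the clause headed by 'interviewed'; does not c-command the reflexive — cannot bind it (Principle A).

Alice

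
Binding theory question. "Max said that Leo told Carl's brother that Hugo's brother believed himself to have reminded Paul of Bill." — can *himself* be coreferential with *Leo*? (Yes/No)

*himself* is a reflexive; Principle A requires it to be bound within its binding domain — the clause headed by 'believed'.
— Leo: subject of the clause headed by 'told'; c-commands the reflexive but lies outside its binding domain — cannot bind it (Principle A).

No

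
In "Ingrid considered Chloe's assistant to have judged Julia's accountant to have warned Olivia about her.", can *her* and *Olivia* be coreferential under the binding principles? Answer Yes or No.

*Olivia* is an R-expression; Principle C requires it to be free (not bound by any c-commanding expression).
— her: second object of the clause headed by 'warned'; the R-expression locally c-commands the pronoun — coreference blocked (Principle B on the pronoun).

No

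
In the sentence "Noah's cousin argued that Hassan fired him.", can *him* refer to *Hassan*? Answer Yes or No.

*him* is a pronoun; Principle B requires it to be free in its binding domain — the clause headed by 'fired'.
— Hassan: subject of the clause headed by 'fired'; c-commands the pronoun within its binding domain — blocked (Principle B).

No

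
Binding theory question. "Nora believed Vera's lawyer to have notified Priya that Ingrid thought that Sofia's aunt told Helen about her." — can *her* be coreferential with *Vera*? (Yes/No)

*her* is a pronoun; Principle B requires it to be free in its binding domain — the clause headed by 'told'.
— Vera: possessor inside the subject DP of the clause headed by 'notified'; does not c-command the pronoun — Principle B does not apply; allowed.

Yes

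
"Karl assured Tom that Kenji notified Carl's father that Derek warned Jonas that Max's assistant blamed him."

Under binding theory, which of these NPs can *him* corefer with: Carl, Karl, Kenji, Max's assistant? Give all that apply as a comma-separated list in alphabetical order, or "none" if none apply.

Carl, Karl, Kenji

*him* is a pronoun; Principle B requires it to be free in its binding domain — the clause headed by 'blamed'.
— Carl: possessor inside the object DP of the clause headed by 'notified'; does not c-command the pronoun — Principle B does not apply; allowed.
— Karl: subject of the matrix clause; c-commands the pronoun but lies outside its binding domain — allowed.
— Kenji: subject of the clause headed by 'notified'; c-commands the pronoun but lies outside its binding domain — allowed.
— Max's assistant: subject of the clause headed by 'blamed'; c-commands the pronoun within its binding domain — blocked (Principle B).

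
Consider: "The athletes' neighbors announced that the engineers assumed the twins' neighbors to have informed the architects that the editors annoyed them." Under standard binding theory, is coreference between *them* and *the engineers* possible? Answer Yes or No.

*the engineers* is an R-expression; Principle C requires it to be free (not bound by any c-commanding expression).
— them: object of the clause headed by 'annoyed'; the pronoun does not c-command the R-expression — coreference allowed.

Yes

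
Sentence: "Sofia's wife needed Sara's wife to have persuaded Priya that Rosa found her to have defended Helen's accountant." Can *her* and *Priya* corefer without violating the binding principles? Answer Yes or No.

*Priya* is an R-expression; Principle C requires it to be free (not bound by any c-commanding expression).
— her: subject of the clause headed by 'defended'; the pronoun does not c-command the R-expression — coreference allowed.

Yes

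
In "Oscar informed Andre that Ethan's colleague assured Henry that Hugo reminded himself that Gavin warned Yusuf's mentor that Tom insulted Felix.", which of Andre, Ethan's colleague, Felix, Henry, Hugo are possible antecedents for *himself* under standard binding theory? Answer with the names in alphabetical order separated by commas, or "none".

*himself* is a reflexive; Principle A requires it to be bound within its binding domain — the clause headed by 'reminded'.
— Andre: object of the matrix clause; c-commands the reflexive but lies outside its binding domain — cannot bind it (Principle A).
— Ethan's colleague: subject of the clause headed by 'assured'; c-commands the reflexive but lies outside its binding domain — cannot bind it (Principle A).
— Felix: object of the clause headed by 'insulted'; does not c-command the reflexive — cannot bind it (Principle A).
— Henry: object of the clause headed by 'assured'; c-commands the reflexive but lies outside its binding domain — cannot bind it (Principle A).
— Hugo: subject of the clause headed by 'reminded'; c-commands the reflexive within its binding domain — allowed (Principle A).

Hugo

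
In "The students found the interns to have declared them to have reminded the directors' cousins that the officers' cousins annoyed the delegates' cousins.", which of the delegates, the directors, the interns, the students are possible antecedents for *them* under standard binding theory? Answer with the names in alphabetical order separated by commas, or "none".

*them* is a pronoun; Principle B requires it to be free in its binding domain — the clause headed by 'declared'.
— the delegates: possessor inside the object DP of the clause headed by 'annoyed'; is c-commanded by the pronoun; coreference would bind this R-expression — blocked (Principle C).
— the directors: possessor inside the object DP of the clause headed by 'reminded'; is c-commanded by the pronoun; coreference would bind this R-expression — blocked (Principle C).
— the interns: subject of the clause headed by 'declared'; c-commands the pronoun within its binding domain — blocked (Principle B).
— the students: subject of the matrix clause; c-commands the pronoun but lies outside its binding domain — allowed.

the students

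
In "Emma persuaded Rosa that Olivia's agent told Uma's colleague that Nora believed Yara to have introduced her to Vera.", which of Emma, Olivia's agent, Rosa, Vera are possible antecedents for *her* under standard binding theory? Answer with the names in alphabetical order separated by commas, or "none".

Emma, Olivia's agent, Rosa

*her* is a pronoun; Principle B requires it to be free in its binding domain — the clause headed by 'introduced'.
— Emma: subject of the matrix clause; c-commands the pronoun but lies outside its binding domain — allowed.
— Olivia's agent: subject of the clause headed by 'told'; c-commands the pronoun but lies outside its binding domain — allowed.
— Rosa: object of the matrix clause; c-commands the pronoun but lies outside its binding domain — allowed.
— Vera: second object of the clause headed by 'introduced'; is c-commanded by the pronoun; coreference would bind this R-expression — blocked (Principle C).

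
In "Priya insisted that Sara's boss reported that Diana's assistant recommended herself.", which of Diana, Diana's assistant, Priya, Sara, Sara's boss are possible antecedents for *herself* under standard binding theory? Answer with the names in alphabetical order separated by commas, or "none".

*herself* is a reflexive; Principle A requires it to be bound within its binding domain — the clause headed by 'recommended'.
— Diana: possessor inside the subject DP of the clause headed by 'recommended'; does not c-command the reflexive — cannot bind it (Principle A).
— Diana's assistant: subject of the clause headed by 'recommended'; c-commands the reflexive within its binding domain — allowed (Principle A).
— Priya: subject of the matrix clause; c-commands the reflexive but lies outside its binding domain — cannot bind it (Principle A).
— Sara: possessor inside the subject DP of the clause headed by 'reported'; does not c-command the reflexive — cannot bind it (Principle A).
— Sara's boss: subject of the clause headed by 'reported'; c-commands the reflexive but lies outside its binding domain — cannot bind it (Principle A).

Diana's assistant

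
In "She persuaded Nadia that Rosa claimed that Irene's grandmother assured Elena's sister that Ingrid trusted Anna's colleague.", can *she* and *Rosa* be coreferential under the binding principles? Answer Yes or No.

*Rosa* is an R-expression; Principle C requires it to be free (not bound by any c-commanding expression).
— she: subject of the matrix clause; the pronoun c-commands the R-expression — coreference blocked (Principle C).

No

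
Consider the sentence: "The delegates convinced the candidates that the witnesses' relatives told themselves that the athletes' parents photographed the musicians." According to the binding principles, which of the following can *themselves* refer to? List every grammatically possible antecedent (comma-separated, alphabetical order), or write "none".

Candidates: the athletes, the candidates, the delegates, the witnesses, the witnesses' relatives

*themselves* is a reflexive; Principle A requires it to be bound within its binding domain — the clause headed by 'told'.
— the athletes: possessor inside the subject DP of the clause headed by 'photographed'; does not c-command the reflexive — cannot bind it (Principle A).
— the candidates: object of the matrix clause; c-commands the reflexive but lies outside its binding domain — cannot bind it (Principle A).
— the delegates: subject of the matrix clause; c-commands the reflexive but lies outside its binding domain — cannot bind it (Principle A).
— the witnesses: possessor inside the subject DP of the clause headed by 'told'; does not c-command the reflexive — cannot bind it (Principle A).
— the witnesses' relatives: subject of the clause headed by 'told'; c-commands the reflexive within its binding domain — allowed (Principle A).

the witnesses' relatives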